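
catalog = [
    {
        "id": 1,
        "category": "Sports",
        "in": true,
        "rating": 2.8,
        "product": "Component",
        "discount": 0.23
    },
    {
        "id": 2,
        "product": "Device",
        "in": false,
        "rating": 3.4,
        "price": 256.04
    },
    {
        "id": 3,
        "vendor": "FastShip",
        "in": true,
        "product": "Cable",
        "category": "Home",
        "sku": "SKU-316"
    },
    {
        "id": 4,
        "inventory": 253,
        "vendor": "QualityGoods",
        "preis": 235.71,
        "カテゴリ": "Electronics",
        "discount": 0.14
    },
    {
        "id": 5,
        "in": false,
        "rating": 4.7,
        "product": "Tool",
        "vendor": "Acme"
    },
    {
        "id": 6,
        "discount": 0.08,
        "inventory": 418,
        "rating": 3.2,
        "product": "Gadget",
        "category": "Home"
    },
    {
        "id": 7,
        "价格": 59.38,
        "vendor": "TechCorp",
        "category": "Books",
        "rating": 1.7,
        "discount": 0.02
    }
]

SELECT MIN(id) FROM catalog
1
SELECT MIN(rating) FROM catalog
1.7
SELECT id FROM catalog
[1, 2, 3, 4, 5, 6, 7]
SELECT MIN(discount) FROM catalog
0.02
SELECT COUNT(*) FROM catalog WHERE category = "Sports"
1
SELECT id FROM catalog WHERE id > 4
[5, 6, 7]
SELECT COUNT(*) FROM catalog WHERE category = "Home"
2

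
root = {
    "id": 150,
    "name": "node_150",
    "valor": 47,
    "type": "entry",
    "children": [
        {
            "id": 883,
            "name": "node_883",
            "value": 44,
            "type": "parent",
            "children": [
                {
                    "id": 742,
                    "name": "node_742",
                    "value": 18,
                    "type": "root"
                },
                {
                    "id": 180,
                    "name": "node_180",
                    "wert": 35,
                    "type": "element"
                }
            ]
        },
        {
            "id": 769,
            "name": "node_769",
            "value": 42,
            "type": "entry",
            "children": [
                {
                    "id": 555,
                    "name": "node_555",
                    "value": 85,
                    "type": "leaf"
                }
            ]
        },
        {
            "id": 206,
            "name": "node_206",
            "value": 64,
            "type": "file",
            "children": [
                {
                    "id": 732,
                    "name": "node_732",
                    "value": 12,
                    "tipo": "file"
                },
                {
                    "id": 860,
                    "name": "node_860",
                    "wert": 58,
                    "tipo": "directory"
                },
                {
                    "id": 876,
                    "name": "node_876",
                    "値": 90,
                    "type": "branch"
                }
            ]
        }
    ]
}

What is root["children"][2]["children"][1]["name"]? "node_860"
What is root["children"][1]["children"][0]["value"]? 85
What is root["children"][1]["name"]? "node_769"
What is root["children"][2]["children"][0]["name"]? "node_732"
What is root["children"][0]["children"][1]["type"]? "element"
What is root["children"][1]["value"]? 42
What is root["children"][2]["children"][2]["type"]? "branch"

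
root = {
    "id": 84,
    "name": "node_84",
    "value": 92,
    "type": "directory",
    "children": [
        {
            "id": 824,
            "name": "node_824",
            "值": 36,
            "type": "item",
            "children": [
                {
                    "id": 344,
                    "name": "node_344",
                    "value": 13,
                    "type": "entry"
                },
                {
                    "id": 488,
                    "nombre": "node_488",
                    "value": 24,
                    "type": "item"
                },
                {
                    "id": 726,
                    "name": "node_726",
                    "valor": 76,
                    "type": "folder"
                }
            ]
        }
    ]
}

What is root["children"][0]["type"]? "item"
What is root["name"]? "node_84"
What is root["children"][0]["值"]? 36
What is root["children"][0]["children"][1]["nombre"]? "node_488"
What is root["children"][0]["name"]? "node_824"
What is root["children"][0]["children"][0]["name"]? "node_344"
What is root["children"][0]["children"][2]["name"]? "node_726"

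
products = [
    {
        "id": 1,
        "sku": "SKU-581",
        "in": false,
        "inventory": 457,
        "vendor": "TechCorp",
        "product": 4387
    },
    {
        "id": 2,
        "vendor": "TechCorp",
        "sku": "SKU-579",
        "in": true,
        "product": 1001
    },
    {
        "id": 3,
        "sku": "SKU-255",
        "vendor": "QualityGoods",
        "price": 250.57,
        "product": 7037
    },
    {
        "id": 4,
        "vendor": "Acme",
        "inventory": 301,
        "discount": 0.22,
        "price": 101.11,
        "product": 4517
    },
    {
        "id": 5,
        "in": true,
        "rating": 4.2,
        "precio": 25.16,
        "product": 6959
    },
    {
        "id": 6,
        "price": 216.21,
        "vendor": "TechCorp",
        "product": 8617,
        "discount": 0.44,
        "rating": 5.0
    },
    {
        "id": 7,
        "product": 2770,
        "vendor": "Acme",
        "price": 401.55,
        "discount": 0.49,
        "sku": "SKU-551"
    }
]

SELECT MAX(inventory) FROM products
457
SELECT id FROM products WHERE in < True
[1]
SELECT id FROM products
[1, 2, 3, 4, 5, 6, 7]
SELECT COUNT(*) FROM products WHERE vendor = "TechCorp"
3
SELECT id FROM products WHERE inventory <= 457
[1, 4]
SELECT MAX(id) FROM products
7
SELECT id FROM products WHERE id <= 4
[1, 2, 3, 4]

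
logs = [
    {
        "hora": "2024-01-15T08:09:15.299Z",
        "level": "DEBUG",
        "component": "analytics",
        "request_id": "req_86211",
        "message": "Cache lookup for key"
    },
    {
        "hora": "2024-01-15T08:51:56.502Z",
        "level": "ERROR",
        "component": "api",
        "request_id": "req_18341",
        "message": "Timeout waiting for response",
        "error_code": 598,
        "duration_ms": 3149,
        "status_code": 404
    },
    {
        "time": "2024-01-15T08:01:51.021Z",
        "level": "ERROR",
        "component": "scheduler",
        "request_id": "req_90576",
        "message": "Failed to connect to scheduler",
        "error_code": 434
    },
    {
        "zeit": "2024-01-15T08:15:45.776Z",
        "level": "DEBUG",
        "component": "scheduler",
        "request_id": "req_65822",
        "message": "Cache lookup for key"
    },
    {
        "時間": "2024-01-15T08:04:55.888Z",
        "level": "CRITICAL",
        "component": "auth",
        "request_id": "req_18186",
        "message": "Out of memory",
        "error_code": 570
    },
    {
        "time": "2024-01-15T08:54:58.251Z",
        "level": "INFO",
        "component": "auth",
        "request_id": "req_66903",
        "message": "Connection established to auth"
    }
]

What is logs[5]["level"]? "INFO"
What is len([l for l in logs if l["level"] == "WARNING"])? 0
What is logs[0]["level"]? "DEBUG"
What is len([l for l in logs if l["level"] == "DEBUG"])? 2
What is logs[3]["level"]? "DEBUG"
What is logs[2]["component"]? "scheduler"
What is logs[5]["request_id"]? "req_66903"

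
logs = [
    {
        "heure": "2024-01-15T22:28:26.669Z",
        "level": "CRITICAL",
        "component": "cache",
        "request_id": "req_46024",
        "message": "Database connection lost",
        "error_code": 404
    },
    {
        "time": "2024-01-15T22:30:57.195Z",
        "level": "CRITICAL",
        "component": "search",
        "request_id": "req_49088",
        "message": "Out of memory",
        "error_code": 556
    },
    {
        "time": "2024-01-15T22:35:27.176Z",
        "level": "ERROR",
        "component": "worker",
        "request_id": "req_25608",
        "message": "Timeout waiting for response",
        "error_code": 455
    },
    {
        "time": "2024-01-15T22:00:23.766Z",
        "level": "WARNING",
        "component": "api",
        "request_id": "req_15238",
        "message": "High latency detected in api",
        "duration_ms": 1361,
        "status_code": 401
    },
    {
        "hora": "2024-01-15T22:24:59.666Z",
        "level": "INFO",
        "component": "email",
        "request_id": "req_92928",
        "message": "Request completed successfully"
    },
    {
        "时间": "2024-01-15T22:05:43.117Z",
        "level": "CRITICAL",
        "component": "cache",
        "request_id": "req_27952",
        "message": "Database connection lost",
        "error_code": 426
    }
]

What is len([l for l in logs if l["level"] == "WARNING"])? 1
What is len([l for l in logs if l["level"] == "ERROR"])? 1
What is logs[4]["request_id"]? "req_92928"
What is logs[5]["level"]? "CRITICAL"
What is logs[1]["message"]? "Out of memory"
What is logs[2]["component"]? "worker"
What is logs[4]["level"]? "INFO"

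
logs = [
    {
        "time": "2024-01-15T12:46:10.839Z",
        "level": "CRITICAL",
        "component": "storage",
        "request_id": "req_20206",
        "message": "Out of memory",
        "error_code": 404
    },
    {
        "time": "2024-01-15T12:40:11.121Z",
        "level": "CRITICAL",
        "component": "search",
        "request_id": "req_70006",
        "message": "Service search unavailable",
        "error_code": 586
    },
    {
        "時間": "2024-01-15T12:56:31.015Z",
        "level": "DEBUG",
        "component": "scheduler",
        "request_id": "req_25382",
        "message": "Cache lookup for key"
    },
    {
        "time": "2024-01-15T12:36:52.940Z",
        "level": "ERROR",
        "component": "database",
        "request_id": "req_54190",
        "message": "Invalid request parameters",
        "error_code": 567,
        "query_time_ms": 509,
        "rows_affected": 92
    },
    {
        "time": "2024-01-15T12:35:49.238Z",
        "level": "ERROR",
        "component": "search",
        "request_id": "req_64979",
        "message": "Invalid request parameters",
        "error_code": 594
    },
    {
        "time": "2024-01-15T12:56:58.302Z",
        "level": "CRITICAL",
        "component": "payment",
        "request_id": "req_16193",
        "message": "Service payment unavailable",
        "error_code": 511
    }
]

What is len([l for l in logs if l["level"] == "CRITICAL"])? 3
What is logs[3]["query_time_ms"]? 509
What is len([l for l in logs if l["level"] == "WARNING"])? 0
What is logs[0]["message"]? "Out of memory"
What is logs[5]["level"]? "CRITICAL"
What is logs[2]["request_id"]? "req_25382"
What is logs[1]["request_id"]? "req_70006"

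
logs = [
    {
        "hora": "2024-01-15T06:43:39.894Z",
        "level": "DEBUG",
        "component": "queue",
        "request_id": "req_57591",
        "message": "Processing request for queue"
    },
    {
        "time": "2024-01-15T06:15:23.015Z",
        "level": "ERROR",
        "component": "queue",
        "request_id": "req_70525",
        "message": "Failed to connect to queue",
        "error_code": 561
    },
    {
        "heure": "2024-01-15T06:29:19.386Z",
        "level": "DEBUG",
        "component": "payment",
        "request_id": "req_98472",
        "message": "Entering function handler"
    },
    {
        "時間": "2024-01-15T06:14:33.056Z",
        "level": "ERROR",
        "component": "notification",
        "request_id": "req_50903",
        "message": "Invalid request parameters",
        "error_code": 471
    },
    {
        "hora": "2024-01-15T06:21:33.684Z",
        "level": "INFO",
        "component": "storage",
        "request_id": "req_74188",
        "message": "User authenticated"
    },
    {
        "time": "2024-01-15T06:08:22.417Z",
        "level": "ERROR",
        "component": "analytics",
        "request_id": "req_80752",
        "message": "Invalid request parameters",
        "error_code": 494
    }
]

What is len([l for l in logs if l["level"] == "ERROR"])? 3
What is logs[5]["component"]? "analytics"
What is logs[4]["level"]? "INFO"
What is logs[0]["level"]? "DEBUG"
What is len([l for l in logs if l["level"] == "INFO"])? 1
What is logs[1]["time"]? "2024-01-15T06:15:23.015Z"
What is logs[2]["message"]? "Entering function handler"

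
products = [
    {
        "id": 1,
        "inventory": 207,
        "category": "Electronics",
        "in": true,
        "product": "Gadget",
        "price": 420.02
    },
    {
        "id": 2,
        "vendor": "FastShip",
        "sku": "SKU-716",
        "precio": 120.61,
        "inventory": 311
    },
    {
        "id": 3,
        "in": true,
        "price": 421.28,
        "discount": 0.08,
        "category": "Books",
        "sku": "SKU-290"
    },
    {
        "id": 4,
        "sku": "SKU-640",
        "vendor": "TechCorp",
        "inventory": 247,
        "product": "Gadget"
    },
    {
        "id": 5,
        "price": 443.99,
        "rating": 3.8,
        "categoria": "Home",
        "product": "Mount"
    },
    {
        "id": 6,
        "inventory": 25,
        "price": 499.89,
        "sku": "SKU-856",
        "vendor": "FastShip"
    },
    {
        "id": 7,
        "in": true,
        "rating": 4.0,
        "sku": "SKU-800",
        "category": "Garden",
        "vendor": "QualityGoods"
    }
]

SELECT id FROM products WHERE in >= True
[1, 3, 7]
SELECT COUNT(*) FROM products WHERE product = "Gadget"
2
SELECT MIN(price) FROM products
420.02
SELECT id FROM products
[1, 2, 3, 4, 5, 6, 7]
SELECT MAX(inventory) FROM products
311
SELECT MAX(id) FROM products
7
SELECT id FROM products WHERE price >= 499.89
[6]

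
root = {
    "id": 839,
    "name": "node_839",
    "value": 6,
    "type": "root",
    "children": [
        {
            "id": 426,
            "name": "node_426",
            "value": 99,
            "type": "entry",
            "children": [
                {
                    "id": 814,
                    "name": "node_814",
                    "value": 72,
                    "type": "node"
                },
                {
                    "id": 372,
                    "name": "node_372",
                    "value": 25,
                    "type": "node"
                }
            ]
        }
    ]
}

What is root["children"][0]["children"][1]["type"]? "node"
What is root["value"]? 6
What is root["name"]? "node_839"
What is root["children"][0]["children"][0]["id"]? 814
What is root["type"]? "root"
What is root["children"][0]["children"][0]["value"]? 72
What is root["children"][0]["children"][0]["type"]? "node"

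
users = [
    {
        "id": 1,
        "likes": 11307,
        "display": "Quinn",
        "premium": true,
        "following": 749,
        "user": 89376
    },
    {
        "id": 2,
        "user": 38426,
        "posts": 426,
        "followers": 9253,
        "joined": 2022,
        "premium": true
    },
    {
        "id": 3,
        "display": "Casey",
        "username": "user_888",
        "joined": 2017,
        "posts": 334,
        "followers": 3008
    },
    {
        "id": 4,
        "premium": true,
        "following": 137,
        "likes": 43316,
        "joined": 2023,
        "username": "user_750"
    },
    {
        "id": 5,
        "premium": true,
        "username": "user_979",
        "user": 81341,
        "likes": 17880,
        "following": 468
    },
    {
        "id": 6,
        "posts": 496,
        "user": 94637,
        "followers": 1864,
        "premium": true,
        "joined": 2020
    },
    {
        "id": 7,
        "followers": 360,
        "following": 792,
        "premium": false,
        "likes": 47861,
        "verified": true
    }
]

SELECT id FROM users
[1, 2, 3, 4, 5, 6, 7]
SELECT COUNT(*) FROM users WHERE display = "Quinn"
1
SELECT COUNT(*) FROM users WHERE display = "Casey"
1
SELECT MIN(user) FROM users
38426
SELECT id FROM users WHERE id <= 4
[1, 2, 3, 4]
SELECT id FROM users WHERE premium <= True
[1, 2, 4, 5, 6, 7]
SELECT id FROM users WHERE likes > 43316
[7]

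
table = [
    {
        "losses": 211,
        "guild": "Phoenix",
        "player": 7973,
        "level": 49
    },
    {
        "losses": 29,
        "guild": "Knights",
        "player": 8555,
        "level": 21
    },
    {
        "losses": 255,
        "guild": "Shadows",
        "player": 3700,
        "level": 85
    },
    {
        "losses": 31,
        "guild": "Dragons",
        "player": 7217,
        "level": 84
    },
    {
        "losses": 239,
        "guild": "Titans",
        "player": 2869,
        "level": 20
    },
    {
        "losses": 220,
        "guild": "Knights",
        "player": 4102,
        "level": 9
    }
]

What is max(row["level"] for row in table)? 85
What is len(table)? 6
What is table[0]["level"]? 49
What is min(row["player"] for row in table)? 2869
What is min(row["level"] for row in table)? 9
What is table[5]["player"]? 4102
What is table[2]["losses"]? 255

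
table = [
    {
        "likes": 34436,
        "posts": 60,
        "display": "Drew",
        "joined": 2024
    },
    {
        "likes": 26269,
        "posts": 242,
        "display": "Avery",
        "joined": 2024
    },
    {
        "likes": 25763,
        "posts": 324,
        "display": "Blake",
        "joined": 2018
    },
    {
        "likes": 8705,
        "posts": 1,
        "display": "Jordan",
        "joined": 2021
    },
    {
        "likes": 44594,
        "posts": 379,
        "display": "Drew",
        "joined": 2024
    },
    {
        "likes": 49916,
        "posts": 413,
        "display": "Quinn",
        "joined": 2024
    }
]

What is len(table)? 6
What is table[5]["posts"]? 413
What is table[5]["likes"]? 49916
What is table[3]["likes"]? 8705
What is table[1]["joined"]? 2024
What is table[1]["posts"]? 242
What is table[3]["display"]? "Jordan"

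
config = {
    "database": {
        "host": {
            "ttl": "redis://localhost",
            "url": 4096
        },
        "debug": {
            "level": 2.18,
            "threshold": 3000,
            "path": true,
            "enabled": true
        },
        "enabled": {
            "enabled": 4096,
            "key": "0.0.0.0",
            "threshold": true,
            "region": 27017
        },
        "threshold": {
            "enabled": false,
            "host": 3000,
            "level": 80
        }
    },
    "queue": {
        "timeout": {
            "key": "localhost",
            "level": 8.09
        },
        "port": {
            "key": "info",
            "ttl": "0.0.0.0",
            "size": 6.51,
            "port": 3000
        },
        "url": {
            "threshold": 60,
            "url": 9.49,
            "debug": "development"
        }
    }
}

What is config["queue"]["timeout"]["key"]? "localhost"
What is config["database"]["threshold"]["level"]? 80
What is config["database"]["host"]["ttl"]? "redis://localhost"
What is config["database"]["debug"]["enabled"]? True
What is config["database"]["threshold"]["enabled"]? False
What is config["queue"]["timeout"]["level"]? 8.09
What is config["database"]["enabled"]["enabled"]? 4096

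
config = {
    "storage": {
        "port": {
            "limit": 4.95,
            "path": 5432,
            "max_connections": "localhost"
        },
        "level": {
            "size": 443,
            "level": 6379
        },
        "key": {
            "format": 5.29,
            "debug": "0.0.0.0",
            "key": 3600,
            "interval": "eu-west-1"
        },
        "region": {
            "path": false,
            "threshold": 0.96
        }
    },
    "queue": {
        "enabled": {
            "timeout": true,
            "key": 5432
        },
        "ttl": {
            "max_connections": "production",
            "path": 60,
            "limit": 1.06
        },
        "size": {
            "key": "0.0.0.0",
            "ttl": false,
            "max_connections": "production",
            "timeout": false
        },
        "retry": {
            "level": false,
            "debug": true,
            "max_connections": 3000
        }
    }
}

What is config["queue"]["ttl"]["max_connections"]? "production"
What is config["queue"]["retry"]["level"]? False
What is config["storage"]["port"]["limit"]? 4.95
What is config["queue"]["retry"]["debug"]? True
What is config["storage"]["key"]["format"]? 5.29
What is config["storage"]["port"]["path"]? 5432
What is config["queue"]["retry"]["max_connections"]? 3000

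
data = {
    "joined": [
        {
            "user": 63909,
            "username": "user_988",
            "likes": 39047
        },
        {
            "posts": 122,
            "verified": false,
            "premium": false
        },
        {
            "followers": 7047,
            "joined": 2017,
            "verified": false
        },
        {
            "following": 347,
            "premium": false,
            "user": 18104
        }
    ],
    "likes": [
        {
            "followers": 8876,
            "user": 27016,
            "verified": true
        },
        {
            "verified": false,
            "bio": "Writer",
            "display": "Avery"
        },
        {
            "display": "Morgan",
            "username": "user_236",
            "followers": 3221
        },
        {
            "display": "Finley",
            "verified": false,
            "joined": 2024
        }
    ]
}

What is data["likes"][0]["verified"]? True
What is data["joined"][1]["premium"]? False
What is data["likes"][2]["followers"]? 3221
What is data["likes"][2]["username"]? "user_236"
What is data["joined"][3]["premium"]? False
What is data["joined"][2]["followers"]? 7047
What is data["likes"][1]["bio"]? "Writer"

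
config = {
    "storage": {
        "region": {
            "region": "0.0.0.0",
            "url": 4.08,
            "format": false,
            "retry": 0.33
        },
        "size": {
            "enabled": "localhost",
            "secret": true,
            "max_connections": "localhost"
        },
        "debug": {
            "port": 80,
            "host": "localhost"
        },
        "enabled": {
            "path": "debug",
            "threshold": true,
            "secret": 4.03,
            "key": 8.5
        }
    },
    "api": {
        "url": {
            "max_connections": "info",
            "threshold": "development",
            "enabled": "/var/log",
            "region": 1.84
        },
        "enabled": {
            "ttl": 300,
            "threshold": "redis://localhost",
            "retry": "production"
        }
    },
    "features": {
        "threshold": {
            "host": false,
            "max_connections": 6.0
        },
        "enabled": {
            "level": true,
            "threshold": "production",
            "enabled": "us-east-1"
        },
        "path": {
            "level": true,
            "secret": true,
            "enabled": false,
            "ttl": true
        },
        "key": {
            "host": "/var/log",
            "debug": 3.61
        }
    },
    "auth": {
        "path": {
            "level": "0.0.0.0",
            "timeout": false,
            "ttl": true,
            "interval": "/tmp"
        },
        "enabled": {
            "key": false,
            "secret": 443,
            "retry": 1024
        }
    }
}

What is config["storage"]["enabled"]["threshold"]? True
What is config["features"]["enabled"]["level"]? True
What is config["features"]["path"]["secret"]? True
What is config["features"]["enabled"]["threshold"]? "production"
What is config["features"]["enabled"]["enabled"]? "us-east-1"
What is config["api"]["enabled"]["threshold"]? "redis://localhost"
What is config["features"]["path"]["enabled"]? False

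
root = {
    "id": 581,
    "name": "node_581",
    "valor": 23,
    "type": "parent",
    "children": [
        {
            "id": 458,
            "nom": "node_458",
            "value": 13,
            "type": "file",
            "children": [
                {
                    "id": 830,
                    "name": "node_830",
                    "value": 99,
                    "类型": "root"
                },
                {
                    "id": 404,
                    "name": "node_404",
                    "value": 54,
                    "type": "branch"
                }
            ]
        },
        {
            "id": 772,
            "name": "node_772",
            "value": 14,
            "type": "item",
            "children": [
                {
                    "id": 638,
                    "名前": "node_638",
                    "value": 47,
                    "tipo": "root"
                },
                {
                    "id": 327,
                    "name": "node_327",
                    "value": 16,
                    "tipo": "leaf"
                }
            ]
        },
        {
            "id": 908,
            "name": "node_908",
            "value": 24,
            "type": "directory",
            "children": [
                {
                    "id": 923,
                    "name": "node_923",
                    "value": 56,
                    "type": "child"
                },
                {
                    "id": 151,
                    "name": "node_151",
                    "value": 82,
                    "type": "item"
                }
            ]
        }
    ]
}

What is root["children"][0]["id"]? 458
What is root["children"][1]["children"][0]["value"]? 47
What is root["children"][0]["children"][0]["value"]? 99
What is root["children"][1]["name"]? "node_772"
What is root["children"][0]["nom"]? "node_458"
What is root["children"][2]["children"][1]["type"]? "item"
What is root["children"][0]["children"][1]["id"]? 404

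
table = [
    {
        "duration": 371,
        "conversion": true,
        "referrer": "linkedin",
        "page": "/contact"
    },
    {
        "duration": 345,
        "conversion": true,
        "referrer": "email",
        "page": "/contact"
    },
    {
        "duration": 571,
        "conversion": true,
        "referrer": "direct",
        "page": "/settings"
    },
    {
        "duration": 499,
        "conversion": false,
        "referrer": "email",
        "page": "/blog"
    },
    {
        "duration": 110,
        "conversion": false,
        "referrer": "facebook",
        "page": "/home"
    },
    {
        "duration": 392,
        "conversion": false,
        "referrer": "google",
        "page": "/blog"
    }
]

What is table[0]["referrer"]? "linkedin"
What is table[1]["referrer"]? "email"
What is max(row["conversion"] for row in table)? True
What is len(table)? 6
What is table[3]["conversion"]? False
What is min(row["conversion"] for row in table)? False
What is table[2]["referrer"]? "direct"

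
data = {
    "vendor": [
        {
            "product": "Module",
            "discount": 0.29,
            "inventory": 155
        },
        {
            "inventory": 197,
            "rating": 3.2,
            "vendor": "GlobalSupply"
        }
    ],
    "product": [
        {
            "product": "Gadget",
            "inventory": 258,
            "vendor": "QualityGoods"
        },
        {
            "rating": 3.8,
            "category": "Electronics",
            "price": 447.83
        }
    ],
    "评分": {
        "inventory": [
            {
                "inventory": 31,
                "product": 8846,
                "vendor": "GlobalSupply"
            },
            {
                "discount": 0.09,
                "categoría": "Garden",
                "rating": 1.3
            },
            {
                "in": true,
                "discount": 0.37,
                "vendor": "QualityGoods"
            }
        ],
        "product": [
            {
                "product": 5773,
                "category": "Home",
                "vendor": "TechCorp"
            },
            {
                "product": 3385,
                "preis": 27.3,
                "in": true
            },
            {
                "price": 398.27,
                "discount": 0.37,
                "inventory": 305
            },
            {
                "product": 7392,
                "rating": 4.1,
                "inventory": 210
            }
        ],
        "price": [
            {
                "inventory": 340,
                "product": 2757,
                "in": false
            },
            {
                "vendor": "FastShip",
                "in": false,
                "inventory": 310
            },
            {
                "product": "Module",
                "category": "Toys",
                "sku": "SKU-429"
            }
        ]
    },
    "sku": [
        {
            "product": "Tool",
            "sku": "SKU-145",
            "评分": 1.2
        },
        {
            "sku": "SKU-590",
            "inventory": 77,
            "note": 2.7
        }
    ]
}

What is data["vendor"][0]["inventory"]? 155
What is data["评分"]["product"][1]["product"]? 3385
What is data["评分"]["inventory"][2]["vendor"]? "QualityGoods"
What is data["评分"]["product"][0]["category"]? "Home"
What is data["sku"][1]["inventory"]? 77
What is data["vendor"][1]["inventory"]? 197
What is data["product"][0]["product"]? "Gadget"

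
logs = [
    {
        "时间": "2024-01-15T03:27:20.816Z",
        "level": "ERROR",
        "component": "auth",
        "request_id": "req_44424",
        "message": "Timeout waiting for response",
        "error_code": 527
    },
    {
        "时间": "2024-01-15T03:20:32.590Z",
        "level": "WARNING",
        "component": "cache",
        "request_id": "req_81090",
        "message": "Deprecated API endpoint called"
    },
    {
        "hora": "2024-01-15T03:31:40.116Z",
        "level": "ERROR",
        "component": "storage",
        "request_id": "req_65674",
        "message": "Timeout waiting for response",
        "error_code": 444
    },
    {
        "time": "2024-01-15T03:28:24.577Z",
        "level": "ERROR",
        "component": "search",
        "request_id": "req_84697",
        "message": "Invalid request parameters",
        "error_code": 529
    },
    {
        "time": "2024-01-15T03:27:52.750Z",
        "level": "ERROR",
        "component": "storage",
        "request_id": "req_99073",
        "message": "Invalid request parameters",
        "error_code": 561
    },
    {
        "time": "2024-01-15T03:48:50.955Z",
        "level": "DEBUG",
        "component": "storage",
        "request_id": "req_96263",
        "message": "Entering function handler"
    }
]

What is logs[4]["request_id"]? "req_99073"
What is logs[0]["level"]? "ERROR"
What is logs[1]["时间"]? "2024-01-15T03:20:32.590Z"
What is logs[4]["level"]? "ERROR"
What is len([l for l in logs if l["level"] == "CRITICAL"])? 0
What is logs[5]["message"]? "Entering function handler"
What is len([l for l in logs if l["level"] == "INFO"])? 0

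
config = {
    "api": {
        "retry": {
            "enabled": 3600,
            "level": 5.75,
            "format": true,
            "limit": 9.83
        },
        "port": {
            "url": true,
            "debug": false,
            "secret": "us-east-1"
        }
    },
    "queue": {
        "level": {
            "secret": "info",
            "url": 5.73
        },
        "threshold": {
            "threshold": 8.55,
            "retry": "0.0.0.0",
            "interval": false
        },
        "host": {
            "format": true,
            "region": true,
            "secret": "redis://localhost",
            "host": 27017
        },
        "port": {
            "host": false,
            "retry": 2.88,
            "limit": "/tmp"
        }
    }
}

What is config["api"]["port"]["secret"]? "us-east-1"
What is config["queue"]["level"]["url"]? 5.73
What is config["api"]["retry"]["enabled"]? 3600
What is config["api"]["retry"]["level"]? 5.75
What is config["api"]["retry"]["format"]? True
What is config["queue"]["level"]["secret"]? "info"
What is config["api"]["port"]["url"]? True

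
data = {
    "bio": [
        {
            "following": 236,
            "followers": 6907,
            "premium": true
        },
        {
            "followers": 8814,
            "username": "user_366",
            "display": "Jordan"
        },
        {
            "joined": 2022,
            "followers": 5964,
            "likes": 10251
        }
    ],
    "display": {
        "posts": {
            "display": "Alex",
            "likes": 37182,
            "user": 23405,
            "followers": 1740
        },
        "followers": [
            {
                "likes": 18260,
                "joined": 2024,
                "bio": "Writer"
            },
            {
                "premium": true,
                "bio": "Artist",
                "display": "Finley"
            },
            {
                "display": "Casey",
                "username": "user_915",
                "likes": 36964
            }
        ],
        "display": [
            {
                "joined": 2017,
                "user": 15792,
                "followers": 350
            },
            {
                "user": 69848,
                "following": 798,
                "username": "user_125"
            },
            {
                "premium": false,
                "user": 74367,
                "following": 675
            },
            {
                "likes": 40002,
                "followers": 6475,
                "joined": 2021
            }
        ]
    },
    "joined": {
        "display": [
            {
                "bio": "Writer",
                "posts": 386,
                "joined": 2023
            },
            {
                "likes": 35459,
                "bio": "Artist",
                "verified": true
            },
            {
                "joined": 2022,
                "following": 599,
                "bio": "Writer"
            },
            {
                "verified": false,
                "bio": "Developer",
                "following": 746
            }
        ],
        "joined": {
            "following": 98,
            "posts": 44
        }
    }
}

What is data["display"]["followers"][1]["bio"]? "Artist"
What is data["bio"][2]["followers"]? 5964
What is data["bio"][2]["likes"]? 10251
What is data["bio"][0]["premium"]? True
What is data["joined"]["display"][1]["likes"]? 35459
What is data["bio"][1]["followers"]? 8814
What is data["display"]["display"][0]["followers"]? 350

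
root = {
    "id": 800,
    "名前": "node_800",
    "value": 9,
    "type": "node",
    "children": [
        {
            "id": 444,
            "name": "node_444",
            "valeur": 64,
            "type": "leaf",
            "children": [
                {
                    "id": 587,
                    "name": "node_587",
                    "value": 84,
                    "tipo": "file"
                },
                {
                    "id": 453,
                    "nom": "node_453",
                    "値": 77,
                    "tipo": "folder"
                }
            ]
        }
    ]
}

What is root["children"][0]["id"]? 444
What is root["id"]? 800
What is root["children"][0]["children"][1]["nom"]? "node_453"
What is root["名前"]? "node_800"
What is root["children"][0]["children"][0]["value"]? 84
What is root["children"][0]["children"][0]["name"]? "node_587"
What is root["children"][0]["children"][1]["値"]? 77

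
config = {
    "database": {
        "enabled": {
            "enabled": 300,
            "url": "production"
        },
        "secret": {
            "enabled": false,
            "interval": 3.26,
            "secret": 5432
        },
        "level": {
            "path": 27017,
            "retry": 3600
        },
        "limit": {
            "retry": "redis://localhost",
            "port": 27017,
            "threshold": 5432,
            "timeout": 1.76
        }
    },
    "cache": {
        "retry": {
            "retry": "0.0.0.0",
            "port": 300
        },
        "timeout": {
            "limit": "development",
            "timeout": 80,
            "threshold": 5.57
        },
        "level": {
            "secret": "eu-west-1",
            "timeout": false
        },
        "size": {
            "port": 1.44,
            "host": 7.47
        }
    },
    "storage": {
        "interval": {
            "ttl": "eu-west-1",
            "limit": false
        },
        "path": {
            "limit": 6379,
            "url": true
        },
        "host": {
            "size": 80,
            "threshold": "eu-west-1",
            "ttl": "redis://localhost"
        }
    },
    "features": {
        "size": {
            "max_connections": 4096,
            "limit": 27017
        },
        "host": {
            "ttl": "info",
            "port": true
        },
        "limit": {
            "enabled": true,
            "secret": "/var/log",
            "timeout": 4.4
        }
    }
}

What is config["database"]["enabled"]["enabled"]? 300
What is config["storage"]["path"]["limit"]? 6379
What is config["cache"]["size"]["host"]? 7.47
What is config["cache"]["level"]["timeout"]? False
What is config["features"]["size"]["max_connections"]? 4096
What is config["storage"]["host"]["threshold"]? "eu-west-1"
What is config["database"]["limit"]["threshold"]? 5432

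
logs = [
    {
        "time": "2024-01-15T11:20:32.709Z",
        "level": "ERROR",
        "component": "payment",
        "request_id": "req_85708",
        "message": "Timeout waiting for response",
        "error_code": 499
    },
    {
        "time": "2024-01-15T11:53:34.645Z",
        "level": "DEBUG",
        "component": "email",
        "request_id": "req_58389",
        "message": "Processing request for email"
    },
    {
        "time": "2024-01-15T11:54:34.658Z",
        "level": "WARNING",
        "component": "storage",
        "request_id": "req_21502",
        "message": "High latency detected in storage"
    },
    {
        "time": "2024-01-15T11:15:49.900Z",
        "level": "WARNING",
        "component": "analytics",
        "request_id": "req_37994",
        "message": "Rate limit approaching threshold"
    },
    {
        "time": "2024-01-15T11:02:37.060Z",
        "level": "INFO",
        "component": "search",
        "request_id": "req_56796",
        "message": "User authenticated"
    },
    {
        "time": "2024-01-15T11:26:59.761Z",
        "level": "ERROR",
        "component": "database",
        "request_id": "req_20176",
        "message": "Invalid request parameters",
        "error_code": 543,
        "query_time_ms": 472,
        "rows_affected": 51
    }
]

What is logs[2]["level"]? "WARNING"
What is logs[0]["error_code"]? 499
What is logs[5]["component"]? "database"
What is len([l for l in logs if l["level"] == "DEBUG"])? 1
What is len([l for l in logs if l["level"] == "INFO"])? 1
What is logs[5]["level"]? "ERROR"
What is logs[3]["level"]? "WARNING"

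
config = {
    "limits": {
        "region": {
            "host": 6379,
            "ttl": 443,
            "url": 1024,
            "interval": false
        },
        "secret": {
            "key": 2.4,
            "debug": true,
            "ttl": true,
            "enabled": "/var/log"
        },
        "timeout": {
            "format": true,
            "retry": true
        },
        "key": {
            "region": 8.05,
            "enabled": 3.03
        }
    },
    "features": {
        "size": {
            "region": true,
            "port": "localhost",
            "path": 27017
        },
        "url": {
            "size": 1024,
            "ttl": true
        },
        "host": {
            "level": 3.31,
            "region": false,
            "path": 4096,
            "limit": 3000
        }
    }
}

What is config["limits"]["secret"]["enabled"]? "/var/log"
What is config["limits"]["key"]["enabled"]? 3.03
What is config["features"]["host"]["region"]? False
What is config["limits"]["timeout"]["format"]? True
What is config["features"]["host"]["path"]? 4096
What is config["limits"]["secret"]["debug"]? True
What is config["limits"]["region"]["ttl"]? 443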